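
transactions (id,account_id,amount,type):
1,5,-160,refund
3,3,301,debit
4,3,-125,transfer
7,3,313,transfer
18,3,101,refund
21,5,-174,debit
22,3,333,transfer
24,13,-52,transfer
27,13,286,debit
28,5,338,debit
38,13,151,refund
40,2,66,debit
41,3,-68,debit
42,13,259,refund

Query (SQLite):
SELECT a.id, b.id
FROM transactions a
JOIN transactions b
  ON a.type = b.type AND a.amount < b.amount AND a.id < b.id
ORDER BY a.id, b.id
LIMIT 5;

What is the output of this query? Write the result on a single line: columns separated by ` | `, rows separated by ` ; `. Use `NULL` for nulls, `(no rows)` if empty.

1 | 18 ; 1 | 38 ; 1 | 42 ; 3 | 28 ; 4 | 7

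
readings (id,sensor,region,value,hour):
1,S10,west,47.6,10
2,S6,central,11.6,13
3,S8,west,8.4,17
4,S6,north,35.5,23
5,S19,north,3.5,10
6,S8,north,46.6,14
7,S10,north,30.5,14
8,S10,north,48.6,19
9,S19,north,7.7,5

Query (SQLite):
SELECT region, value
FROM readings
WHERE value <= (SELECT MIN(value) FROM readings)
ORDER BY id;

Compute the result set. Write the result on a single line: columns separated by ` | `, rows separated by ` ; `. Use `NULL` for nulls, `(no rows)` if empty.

north | 3.5

Scalar subquery: MIN(value) over all readings rows = 3.5.
Keep rows where value <= that value.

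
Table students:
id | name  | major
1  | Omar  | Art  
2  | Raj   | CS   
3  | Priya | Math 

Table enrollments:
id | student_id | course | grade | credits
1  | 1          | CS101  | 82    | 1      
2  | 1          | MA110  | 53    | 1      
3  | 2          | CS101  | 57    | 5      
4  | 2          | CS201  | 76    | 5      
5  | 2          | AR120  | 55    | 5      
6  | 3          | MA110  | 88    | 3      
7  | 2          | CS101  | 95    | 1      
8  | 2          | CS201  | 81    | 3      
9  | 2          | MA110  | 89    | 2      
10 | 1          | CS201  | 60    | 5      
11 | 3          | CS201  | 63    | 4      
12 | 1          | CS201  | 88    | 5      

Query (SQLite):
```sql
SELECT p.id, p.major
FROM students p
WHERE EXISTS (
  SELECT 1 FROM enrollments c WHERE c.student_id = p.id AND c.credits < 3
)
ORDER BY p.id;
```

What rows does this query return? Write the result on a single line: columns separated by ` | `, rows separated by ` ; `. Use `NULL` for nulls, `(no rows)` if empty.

1 | Art ; 2 | CS

For each students row, check whether any enrollments with matching student_id has credits < 3.
Keep rows where that is true.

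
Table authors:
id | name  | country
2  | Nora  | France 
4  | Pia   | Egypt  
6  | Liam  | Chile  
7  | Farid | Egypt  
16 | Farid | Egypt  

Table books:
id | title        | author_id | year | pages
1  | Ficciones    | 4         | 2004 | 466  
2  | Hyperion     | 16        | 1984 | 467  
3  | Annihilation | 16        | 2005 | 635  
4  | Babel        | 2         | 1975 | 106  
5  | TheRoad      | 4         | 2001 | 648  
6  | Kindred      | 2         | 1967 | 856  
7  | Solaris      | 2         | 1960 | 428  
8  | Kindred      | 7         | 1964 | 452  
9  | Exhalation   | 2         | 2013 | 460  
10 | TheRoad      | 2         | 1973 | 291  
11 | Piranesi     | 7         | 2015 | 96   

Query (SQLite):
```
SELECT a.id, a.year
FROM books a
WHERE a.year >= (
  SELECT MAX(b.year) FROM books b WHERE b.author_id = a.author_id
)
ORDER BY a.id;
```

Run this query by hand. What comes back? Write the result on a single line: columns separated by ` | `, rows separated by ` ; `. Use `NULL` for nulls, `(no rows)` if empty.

1 | 2004 ; 3 | 2005 ; 9 | 2013 ; 11 | 2015

For each books row a, compute MAX(year) over rows sharing a.author_id.
Keep row a if a.year >= that per-group MAX.
  author_id=2: MAX(year) = 2013
  author_id=4: MAX(year) = 2004
  author_id=7: MAX(year) = 2015
  author_id=16: MAX(year) = 2005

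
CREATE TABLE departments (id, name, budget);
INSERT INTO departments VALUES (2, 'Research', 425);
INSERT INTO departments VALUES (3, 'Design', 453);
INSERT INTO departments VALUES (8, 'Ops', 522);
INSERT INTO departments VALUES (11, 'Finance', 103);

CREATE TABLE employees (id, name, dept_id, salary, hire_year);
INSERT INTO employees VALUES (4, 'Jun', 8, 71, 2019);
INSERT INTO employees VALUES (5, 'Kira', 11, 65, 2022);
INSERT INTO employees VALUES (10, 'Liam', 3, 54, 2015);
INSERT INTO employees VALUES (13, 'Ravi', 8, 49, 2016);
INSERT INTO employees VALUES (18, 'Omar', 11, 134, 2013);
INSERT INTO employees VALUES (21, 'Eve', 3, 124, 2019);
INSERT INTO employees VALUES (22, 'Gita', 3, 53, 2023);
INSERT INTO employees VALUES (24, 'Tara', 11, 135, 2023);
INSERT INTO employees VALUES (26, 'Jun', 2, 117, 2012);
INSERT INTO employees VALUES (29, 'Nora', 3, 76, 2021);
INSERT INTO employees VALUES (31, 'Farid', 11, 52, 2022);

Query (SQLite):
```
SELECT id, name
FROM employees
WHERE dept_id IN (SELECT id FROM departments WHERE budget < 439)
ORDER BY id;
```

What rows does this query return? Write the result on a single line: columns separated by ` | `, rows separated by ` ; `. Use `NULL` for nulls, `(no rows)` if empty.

5 | Kira ; 18 | Omar ; 24 | Tara ; 26 | Jun ; 31 | Farid

Inner query: departments.id where budget < 439.
Outer: keep employees rows whose dept_id is in that set.
Inner query → {2, 11}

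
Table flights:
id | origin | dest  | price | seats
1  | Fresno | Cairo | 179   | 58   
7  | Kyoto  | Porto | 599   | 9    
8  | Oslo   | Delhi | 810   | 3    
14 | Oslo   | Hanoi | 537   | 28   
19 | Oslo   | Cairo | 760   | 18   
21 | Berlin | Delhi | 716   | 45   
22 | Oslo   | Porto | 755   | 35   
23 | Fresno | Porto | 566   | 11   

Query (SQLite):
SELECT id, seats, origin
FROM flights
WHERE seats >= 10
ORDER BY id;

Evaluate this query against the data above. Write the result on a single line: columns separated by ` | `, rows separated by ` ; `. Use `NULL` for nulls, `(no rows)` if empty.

1 | 58 | Fresno ; 14 | 28 | Oslo ; 19 | 18 | Oslo ; 21 | 45 | Berlin ; 22 | 35 | Oslo ; 23 | 11 | Fresno

seats >= 10: ids {1, 14, 19, 21, 22, 23}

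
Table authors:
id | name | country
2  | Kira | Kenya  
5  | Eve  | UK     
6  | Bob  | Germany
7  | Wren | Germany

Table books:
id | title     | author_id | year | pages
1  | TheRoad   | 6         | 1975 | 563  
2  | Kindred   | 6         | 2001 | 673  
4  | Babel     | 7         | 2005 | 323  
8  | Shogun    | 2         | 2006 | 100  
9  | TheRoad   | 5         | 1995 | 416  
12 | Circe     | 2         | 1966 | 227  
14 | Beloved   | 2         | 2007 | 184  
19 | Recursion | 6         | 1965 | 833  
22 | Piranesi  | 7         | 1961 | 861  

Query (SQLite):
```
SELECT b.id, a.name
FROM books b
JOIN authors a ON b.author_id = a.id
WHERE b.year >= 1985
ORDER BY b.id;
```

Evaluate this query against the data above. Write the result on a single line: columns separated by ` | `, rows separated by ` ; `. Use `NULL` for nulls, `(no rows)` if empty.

2 | Bob ; 4 | Wren ; 8 | Kira ; 9 | Eve ; 14 | Kira

Each books row matches the authors row where author_id = authors.id.
Then keep rows with b.year >= 1985.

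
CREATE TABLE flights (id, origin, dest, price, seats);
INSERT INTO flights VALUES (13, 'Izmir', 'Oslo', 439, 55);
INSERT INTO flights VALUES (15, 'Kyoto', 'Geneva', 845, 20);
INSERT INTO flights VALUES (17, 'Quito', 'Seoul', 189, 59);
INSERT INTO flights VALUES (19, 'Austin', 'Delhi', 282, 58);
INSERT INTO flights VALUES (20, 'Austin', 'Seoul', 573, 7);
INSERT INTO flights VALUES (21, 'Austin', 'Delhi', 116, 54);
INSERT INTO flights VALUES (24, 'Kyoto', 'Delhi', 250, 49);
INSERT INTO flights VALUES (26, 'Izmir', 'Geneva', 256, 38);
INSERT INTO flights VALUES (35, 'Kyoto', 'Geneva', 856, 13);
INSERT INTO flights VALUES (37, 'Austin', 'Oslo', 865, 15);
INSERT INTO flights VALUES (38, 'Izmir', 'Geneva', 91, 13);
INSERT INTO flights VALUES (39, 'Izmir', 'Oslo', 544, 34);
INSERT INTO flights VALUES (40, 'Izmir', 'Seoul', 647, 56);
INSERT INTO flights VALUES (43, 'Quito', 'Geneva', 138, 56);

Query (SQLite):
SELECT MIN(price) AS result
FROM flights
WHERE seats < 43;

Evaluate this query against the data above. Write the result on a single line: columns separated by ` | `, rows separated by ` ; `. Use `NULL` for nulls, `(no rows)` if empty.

Rows where seats < 43 → price values: [845, 573, 256, 856, 865, 91, 544].
MIN of non-NULL values = 91.

91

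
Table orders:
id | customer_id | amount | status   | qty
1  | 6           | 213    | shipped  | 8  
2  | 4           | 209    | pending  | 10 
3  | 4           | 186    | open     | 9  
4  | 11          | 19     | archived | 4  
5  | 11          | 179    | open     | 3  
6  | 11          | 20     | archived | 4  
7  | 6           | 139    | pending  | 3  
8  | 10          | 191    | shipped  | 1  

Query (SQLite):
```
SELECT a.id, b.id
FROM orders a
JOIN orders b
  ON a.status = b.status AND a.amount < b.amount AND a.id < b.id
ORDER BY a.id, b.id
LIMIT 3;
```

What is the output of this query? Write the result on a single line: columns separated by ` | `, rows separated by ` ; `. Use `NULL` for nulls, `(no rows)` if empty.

Pairs (a,b) with same status, a.amount < b.amount, a.id < b.id.
status groups: archived:{4,6} open:{3,5} pending:{2,7} shipped:{1,8}
Ordered by (a.id, b.id); first 3.

4 | 6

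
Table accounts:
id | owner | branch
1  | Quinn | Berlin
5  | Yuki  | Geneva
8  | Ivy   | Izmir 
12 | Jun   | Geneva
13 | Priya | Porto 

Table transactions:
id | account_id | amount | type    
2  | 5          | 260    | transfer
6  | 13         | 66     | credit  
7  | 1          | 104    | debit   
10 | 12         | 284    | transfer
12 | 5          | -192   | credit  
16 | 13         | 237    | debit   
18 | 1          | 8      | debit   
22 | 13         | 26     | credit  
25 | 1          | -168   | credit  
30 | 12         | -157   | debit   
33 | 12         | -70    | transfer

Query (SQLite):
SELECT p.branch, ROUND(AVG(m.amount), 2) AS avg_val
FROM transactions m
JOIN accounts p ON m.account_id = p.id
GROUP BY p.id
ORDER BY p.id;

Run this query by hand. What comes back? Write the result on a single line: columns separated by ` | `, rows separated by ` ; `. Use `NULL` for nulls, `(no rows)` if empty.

Join each transactions row to its accounts via account_id.
Group joined rows by accounts.id; compute ROUND(AVG(m.amount), 2) per group.
  1: ids {7, 18, 25} → ROUND(AVG(m.amount), 2)=-18.67
  5: ids {2, 12} → ROUND(AVG(m.amount), 2)=34
  12: ids {10, 30, 33} → ROUND(AVG(m.amount), 2)=19
  13: ids {6, 16, 22} → ROUND(AVG(m.amount), 2)=109.67

Berlin | -18.67 ; Geneva | 34 ; Geneva | 19 ; Porto | 109.67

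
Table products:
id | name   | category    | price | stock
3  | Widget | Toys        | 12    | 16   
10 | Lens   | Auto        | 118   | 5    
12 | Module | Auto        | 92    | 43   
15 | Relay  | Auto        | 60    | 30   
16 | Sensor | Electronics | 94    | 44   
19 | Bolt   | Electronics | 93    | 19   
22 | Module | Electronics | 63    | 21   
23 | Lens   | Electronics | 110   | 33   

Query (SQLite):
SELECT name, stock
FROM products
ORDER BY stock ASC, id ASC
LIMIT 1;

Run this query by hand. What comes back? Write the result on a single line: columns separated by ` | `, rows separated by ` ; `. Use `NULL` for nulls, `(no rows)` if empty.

Lens | 5

Sort by stock asc, tiebreak id asc: (5, id=10), (16, id=3), (19, id=19), (21, id=22) …. Take first 1.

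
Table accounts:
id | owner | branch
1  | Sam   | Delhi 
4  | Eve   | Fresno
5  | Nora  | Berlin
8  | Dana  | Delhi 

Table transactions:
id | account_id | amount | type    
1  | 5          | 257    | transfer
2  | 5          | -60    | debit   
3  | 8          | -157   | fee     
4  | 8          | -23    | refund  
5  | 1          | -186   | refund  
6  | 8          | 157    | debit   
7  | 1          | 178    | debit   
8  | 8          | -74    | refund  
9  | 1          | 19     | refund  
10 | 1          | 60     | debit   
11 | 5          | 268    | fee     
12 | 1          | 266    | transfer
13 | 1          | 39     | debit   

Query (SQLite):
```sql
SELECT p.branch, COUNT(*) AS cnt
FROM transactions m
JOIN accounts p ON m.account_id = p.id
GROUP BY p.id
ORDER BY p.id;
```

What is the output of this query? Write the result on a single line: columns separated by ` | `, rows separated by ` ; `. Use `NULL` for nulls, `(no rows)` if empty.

Join each transactions row to its accounts via account_id.
Group joined rows by accounts.id; compute COUNT(*) per group.
  1: ids {5, 7, 9, 10, 12, 13} → COUNT(*)=6
  5: ids {1, 2, 11} → COUNT(*)=3
  8: ids {3, 4, 6, 8} → COUNT(*)=4

Delhi | 6 ; Berlin | 3 ; Delhi | 4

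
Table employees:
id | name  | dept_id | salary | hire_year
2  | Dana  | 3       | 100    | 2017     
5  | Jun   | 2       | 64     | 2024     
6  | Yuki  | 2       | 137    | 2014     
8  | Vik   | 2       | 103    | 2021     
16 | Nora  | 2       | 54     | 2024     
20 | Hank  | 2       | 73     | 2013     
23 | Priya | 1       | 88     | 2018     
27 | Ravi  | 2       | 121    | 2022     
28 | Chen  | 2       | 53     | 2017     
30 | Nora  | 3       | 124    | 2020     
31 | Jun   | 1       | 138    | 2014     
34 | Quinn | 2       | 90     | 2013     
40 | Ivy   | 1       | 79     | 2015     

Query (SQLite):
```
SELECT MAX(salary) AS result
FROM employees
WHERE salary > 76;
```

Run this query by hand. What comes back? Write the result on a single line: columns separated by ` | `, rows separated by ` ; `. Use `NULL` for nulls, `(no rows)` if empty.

Rows where salary > 76 → salary values: [100, 137, 103, 88, 121, 124, 138, 90, 79].
MAX of non-NULL values = 138.

138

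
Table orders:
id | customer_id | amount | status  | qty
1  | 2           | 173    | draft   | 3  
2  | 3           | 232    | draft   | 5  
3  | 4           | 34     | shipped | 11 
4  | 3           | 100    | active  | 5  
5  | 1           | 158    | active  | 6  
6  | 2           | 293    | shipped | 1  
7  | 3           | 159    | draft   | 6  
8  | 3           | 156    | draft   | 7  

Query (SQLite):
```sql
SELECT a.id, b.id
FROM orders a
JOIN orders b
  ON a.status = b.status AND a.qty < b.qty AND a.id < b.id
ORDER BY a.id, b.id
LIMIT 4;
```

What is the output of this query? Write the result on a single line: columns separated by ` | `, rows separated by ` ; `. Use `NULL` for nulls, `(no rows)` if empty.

1 | 2 ; 1 | 7 ; 1 | 8 ; 2 | 7

Pairs (a,b) with same status, a.qty < b.qty, a.id < b.id.
status groups: active:{4,5} draft:{1,2,7,8} shipped:{3,6}
Ordered by (a.id, b.id); first 4.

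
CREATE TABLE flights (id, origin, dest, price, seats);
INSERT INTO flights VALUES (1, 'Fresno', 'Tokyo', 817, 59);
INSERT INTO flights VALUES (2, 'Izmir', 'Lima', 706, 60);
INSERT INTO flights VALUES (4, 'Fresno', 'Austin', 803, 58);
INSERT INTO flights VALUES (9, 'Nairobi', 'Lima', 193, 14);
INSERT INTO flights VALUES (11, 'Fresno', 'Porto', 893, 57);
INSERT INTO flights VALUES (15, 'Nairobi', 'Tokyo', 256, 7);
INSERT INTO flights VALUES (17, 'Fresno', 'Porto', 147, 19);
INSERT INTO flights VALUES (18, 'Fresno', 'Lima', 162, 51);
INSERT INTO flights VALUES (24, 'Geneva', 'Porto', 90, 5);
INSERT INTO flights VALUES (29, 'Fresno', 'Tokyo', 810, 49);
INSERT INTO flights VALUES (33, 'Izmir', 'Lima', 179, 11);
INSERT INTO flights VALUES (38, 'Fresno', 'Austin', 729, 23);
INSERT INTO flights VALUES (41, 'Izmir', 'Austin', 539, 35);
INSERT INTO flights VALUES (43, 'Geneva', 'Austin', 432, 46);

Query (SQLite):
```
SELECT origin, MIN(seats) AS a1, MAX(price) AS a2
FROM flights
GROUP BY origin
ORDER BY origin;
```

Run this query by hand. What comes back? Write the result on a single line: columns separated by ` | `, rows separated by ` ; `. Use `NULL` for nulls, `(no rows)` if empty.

Fresno | 19 | 893 ; Geneva | 5 | 432 ; Izmir | 11 | 706 ; Nairobi | 7 | 256

Group flights by origin.
Per group compute: MIN(seats), MAX(price).
  Fresno: ids {1, 4, 11, 17, 18, 29, 38} → MIN(seats)=19, MAX(price)=893
  Geneva: ids {24, 43} → MIN(seats)=5, MAX(price)=432
  Izmir: ids {2, 33, 41} → MIN(seats)=11, MAX(price)=706
  Nairobi: ids {9, 15} → MIN(seats)=7, MAX(price)=256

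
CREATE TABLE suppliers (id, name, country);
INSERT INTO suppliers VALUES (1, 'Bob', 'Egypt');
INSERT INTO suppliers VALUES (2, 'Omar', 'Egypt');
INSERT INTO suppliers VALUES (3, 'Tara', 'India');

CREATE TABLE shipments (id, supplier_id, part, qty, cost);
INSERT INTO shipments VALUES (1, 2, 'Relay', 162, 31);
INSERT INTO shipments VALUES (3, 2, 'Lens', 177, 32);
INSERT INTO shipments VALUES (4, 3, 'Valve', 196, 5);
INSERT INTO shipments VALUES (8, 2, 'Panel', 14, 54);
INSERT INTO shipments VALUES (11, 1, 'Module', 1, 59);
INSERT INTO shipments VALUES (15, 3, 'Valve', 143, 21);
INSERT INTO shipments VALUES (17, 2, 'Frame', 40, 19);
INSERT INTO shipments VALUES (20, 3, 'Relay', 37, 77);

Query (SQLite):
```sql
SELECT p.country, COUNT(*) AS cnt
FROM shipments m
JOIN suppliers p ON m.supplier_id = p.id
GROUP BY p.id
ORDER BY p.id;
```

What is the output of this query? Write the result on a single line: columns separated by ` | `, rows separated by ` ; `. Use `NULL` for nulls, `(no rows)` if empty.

Egypt | 1 ; Egypt | 4 ; India | 3

Join each shipments row to its suppliers via supplier_id.
Group joined rows by suppliers.id; compute COUNT(*) per group.
  1: ids {11} → COUNT(*)=1
  2: ids {1, 3, 8, 17} → COUNT(*)=4
  3: ids {4, 15, 20} → COUNT(*)=3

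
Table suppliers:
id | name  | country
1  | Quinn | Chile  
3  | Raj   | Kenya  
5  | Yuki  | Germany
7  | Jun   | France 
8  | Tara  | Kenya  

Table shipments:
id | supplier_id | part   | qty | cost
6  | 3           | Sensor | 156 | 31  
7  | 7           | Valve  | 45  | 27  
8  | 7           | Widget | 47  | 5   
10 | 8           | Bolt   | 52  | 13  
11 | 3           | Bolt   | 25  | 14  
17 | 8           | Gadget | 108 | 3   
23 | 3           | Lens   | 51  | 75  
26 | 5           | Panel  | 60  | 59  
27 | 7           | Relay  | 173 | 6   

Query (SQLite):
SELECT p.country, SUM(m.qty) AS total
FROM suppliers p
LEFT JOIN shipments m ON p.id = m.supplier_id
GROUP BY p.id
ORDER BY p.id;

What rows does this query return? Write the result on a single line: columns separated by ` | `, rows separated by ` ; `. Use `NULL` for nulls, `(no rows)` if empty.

LEFT JOIN keeps every suppliers row; unmatched ones get NULL for shipments columns.
Group by suppliers.id and compute SUM(m.qty). SUM over an all-NULL group is NULL.
  1: ids {—} → SUM(m.qty)=NULL
  3: ids {6, 11, 23} → SUM(m.qty)=232
  5: ids {26} → SUM(m.qty)=60
  7: ids {7, 8, 27} → SUM(m.qty)=265
  8: ids {10, 17} → SUM(m.qty)=160

Chile | NULL ; Kenya | 232 ; Germany | 60 ; France | 265 ; Kenya | 160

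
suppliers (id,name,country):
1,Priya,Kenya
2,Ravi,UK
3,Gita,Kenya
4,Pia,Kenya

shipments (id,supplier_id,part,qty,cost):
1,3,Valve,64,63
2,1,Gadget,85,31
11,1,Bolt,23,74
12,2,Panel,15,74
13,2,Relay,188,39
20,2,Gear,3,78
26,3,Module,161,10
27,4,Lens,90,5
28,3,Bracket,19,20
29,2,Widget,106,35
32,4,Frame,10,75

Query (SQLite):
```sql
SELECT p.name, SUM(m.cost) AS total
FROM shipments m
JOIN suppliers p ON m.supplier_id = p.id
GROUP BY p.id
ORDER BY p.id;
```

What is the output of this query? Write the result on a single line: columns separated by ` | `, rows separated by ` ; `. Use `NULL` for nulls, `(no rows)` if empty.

Priya | 105 ; Ravi | 226 ; Gita | 93 ; Pia | 80

Join each shipments row to its suppliers via supplier_id.
Group joined rows by suppliers.id; compute SUM(m.cost) per group.
  1: ids {2, 11} → SUM(m.cost)=105
  2: ids {12, 13, 20, 29} → SUM(m.cost)=226
  3: ids {1, 26, 28} → SUM(m.cost)=93
  4: ids {27, 32} → SUM(m.cost)=80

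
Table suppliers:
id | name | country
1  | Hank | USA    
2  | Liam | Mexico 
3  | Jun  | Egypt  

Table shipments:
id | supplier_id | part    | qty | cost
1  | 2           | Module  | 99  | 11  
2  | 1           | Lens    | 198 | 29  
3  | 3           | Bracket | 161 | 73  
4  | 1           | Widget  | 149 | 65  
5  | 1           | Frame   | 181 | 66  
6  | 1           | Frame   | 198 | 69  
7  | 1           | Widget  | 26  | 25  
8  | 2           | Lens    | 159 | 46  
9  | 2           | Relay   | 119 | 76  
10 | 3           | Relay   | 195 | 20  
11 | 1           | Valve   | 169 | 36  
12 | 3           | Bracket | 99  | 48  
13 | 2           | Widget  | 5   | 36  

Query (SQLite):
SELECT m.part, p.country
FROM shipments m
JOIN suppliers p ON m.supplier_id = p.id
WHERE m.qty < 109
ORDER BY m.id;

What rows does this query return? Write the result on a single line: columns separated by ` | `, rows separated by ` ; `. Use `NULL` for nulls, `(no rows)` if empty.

Module | Mexico ; Widget | USA ; Bracket | Egypt ; Widget | Mexico

Each shipments row matches the suppliers row where supplier_id = suppliers.id.
Then keep rows with m.qty < 109.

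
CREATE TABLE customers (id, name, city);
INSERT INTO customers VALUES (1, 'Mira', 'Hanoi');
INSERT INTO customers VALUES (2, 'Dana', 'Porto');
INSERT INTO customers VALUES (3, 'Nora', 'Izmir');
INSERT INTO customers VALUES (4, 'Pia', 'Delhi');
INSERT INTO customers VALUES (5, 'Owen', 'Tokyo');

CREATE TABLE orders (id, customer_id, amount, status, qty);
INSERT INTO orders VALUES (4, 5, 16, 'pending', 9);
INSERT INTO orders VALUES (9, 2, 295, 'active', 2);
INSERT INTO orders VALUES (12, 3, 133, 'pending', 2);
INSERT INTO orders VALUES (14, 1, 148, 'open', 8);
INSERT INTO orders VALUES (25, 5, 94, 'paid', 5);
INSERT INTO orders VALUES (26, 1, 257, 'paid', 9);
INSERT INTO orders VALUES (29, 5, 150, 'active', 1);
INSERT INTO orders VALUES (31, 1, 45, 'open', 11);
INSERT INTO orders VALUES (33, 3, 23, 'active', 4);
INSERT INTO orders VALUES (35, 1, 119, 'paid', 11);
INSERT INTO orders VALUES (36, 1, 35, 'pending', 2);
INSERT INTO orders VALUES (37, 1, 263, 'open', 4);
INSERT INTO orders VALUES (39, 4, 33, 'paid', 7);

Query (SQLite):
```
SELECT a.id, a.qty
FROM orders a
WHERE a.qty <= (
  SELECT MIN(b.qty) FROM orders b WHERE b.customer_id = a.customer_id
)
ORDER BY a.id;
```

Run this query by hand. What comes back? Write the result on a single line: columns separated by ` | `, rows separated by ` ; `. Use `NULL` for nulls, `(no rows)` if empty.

For each orders row a, compute MIN(qty) over rows sharing a.customer_id.
Keep row a if a.qty <= that per-group MIN.
  customer_id=1: MIN(qty) = 2
  customer_id=2: MIN(qty) = 2
  customer_id=3: MIN(qty) = 2
  customer_id=4: MIN(qty) = 7
  customer_id=5: MIN(qty) = 1

9 | 2 ; 12 | 2 ; 29 | 1 ; 36 | 2 ; 39 | 7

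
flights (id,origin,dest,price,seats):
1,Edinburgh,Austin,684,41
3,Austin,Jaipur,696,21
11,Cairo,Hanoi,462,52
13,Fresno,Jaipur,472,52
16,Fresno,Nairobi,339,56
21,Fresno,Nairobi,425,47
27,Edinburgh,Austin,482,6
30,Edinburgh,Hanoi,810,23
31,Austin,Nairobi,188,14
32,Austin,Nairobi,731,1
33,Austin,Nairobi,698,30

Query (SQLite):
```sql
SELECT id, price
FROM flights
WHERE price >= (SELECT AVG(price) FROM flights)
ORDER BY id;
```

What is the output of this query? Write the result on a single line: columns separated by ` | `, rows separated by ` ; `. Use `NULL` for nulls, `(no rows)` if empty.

Scalar subquery: AVG(price) over all flights rows = 544.272727 (≈; comparison uses full precision).
Keep rows where price >= that value.

1 | 684 ; 3 | 696 ; 30 | 810 ; 32 | 731 ; 33 | 698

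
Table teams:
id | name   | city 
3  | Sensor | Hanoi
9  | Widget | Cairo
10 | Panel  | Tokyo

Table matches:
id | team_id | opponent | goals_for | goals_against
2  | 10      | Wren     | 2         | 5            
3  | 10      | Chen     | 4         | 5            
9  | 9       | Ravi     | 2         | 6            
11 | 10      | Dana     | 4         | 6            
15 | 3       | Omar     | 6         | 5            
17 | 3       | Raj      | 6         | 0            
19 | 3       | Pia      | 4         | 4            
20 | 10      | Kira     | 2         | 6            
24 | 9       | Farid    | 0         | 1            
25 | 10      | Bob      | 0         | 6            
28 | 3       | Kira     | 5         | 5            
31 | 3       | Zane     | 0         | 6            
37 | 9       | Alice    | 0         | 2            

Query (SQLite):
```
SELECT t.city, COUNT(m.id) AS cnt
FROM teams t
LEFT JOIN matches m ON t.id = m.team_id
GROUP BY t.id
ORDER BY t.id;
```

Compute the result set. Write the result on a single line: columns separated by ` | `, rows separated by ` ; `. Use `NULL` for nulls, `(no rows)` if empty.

Hanoi | 5 ; Cairo | 3 ; Tokyo | 5

LEFT JOIN keeps every teams row; unmatched ones get NULL for matches columns.
Group by teams.id and compute COUNT(m.id). COUNT(col) of an all-NULL group is 0.
  3: ids {15, 17, 19, 28, 31} → COUNT(m.id)=5
  9: ids {9, 24, 37} → COUNT(m.id)=3
  10: ids {2, 3, 11, 20, 25} → COUNT(m.id)=5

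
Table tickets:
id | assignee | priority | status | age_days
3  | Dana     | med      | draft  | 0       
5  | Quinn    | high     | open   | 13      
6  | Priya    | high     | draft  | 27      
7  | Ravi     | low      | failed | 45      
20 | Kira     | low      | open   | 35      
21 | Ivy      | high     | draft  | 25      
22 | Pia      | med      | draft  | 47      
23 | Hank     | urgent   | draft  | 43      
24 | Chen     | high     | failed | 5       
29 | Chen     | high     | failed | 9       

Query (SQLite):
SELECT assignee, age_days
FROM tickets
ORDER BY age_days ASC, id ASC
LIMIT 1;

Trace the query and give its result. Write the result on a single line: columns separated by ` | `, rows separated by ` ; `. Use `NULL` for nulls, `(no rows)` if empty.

Dana | 0

Sort by age_days asc, tiebreak id asc: (0, id=3), (5, id=24), (9, id=29), (13, id=5) …. Take first 1.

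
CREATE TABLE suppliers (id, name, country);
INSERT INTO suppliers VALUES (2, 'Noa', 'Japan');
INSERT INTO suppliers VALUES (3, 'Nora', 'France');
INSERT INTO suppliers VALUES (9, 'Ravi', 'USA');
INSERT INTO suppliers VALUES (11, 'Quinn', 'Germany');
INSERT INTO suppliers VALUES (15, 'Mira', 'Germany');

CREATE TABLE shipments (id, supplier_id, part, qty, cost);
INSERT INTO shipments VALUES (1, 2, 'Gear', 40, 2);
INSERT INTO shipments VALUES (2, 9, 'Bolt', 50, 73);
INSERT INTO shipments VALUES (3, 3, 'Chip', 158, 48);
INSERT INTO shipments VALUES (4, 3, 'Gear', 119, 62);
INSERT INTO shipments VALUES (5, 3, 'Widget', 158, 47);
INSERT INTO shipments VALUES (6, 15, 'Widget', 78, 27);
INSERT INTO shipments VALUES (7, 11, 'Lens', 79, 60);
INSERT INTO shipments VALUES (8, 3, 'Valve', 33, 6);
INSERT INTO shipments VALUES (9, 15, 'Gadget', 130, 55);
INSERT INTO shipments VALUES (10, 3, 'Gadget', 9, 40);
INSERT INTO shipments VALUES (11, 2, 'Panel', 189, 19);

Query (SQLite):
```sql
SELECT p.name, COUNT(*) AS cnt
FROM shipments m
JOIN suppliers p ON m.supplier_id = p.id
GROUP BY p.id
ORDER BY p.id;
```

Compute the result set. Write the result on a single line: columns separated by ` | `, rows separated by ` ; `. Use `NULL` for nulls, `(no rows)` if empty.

Join each shipments row to its suppliers via supplier_id.
Group joined rows by suppliers.id; compute COUNT(*) per group.
  2: ids {1, 11} → COUNT(*)=2
  3: ids {3, 4, 5, 8, 10} → COUNT(*)=5
  9: ids {2} → COUNT(*)=1
  11: ids {7} → COUNT(*)=1
  15: ids {6, 9} → COUNT(*)=2

Noa | 2 ; Nora | 5 ; Ravi | 1 ; Quinn | 1 ; Mira | 2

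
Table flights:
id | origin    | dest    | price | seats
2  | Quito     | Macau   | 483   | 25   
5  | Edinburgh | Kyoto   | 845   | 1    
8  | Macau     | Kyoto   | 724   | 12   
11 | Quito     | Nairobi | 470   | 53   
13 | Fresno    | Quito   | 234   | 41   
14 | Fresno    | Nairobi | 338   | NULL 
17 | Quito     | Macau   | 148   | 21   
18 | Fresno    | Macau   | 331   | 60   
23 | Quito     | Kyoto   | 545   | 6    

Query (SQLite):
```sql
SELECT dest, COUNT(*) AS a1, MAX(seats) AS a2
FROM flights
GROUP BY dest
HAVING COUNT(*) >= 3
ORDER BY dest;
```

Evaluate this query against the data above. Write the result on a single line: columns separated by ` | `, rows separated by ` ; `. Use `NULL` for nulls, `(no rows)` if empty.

Group flights by dest.
Per group compute: COUNT(*), MAX(seats).
HAVING: drop groups with fewer than 3 rows.
  Kyoto: ids {5, 8, 23} → COUNT(*)=3, MAX(seats)=12
  Macau: ids {2, 17, 18} → COUNT(*)=3, MAX(seats)=60
  Nairobi: ids {11, 14} → COUNT(*)=2, MAX(seats)=53
  Quito: ids {13} → COUNT(*)=1, MAX(seats)=41

Kyoto | 3 | 12 ; Macau | 3 | 60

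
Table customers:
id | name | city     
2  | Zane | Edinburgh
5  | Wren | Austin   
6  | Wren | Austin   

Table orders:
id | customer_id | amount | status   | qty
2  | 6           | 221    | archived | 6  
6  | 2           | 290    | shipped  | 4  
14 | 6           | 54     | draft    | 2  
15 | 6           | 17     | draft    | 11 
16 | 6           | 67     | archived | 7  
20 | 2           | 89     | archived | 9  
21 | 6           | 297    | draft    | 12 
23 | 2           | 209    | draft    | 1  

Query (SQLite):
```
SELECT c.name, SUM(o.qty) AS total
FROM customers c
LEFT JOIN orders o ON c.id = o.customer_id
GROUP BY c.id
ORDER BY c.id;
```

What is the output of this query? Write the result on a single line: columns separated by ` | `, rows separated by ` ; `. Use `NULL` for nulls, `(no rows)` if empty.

Zane | 14 ; Wren | NULL ; Wren | 38

LEFT JOIN keeps every customers row; unmatched ones get NULL for orders columns.
Group by customers.id and compute SUM(o.qty). SUM over an all-NULL group is NULL.
  2: ids {6, 20, 23} → SUM(o.qty)=14
  5: ids {—} → SUM(o.qty)=NULL
  6: ids {2, 14, 15, 16, 21} → SUM(o.qty)=38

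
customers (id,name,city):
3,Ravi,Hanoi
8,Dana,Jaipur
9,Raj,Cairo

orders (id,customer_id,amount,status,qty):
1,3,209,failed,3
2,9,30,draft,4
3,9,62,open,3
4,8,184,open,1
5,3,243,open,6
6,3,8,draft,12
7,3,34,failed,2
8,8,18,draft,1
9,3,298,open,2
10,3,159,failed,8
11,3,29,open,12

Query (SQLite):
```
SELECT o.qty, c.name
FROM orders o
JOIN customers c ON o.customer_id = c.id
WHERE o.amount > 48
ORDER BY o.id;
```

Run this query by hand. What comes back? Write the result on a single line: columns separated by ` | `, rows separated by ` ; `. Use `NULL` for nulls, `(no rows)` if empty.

Each orders row matches the customers row where customer_id = customers.id.
Then keep rows with o.amount > 48.

3 | Ravi ; 3 | Raj ; 1 | Dana ; 6 | Ravi ; 2 | Ravi ; 8 | Ravi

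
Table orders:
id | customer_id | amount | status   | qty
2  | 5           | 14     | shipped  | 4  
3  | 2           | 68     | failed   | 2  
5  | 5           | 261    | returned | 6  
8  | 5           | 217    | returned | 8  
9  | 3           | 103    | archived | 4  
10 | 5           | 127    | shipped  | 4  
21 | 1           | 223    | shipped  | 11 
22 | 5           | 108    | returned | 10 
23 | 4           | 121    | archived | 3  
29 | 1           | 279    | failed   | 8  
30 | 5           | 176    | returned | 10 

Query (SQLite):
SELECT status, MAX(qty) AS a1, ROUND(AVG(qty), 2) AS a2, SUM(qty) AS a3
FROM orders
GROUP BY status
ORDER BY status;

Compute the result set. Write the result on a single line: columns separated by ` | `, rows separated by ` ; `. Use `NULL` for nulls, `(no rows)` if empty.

Group orders by status.
Per group compute: MAX(qty), ROUND(AVG(qty), 2), SUM(qty).
  archived: ids {9, 23} → MAX(qty)=4, ROUND(AVG(qty), 2)=3.5, SUM(qty)=7
  failed: ids {3, 29} → MAX(qty)=8, ROUND(AVG(qty), 2)=5, SUM(qty)=10
  returned: ids {5, 8, 22, 30} → MAX(qty)=10, ROUND(AVG(qty), 2)=8.5, SUM(qty)=34
  shipped: ids {2, 10, 21} → MAX(qty)=11, ROUND(AVG(qty), 2)=6.33, SUM(qty)=19

archived | 4 | 3.5 | 7 ; failed | 8 | 5 | 10 ; returned | 10 | 8.5 | 34 ; shipped | 11 | 6.33 | 19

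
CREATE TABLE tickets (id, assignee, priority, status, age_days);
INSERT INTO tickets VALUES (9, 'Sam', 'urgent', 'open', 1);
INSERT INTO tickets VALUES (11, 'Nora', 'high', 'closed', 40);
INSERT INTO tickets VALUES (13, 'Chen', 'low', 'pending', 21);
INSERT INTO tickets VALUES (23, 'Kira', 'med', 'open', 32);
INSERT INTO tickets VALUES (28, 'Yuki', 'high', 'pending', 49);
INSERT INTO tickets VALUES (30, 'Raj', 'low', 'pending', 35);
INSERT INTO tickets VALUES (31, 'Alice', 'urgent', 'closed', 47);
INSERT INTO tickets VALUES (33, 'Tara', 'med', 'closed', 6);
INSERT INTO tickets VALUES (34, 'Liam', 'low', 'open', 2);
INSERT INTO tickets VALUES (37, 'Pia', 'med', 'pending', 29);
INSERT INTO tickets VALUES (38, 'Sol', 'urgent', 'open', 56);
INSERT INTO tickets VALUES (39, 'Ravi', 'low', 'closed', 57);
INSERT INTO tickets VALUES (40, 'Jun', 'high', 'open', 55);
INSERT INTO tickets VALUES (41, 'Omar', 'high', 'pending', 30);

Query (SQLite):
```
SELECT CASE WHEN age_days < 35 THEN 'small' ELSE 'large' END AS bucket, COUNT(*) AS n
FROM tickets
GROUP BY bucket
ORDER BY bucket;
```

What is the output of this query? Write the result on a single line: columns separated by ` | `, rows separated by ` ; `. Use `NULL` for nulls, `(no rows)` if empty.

Bucket rows by age_days < 35 → 'small' else 'large'; count each bucket.

large | 7 ; small | 7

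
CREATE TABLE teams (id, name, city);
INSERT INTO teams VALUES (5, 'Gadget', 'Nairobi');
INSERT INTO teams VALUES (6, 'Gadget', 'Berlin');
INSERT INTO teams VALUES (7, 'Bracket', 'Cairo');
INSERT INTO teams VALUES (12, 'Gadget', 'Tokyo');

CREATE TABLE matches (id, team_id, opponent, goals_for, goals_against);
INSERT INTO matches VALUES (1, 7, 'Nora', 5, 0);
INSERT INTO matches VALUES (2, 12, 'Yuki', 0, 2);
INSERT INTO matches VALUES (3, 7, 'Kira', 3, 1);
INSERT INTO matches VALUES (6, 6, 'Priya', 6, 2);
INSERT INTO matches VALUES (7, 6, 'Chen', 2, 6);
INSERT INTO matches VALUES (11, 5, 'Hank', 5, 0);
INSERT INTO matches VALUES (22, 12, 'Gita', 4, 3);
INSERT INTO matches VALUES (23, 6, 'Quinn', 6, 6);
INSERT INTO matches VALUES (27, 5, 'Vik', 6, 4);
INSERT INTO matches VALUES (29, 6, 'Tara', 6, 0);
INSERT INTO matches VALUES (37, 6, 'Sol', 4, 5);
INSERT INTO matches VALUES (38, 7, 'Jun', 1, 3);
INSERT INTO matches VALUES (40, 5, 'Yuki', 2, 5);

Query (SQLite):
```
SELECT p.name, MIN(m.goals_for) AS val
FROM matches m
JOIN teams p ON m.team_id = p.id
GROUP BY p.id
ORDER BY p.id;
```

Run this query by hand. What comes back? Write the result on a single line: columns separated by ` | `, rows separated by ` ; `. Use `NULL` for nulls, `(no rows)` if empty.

Gadget | 2 ; Gadget | 2 ; Bracket | 1 ; Gadget | 0

Join each matches row to its teams via team_id.
Group joined rows by teams.id; compute MIN(m.goals_for) per group.
  5: ids {11, 27, 40} → MIN(m.goals_for)=2
  6: ids {6, 7, 23, 29, 37} → MIN(m.goals_for)=2
  7: ids {1, 3, 38} → MIN(m.goals_for)=1
  12: ids {2, 22} → MIN(m.goals_for)=0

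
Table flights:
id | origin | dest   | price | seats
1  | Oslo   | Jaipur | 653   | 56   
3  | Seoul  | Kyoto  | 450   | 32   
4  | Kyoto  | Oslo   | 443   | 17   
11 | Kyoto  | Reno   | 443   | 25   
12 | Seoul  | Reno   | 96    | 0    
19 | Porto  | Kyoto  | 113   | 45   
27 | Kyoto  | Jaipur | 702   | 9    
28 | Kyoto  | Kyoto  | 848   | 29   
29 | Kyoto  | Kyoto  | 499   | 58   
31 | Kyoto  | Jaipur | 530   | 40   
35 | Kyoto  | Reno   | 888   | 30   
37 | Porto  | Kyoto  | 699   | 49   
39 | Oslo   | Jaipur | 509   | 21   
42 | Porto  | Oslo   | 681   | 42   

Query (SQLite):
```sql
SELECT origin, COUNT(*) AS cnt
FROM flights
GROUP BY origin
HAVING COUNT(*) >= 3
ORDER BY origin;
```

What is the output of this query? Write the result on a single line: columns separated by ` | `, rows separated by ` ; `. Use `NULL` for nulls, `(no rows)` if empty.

Kyoto | 7 ; Porto | 3

Partition flights by origin; compute COUNT(*) within each group.
HAVING: keep groups with count ≥ 3.
  Kyoto: ids {4, 11, 27, 28, 29, 31, 35} → COUNT(*)=7
  Oslo: ids {1, 39} → COUNT(*)=2
  Porto: ids {19, 37, 42} → COUNT(*)=3
  Seoul: ids {3, 12} → COUNT(*)=2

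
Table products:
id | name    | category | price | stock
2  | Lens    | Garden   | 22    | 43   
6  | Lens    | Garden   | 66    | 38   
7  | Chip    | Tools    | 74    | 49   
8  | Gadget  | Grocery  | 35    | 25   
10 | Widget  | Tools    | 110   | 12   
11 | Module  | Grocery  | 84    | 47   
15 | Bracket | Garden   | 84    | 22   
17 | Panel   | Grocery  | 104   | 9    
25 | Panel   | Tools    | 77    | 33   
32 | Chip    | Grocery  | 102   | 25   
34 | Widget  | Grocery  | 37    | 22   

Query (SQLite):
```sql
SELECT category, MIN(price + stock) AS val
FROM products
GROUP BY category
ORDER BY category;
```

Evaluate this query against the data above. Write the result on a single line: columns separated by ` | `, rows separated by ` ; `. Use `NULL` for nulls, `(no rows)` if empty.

Garden | 65 ; Grocery | 59 ; Tools | 110

For each row compute price + stock.
Group by category; take MIN of the expression per group.
  Garden: ids {2, 6, 15} → MIN(price + stock)=65
  Grocery: ids {8, 11, 17, 32, 34} → MIN(price + stock)=59
  Tools: ids {7, 10, 25} → MIN(price + stock)=110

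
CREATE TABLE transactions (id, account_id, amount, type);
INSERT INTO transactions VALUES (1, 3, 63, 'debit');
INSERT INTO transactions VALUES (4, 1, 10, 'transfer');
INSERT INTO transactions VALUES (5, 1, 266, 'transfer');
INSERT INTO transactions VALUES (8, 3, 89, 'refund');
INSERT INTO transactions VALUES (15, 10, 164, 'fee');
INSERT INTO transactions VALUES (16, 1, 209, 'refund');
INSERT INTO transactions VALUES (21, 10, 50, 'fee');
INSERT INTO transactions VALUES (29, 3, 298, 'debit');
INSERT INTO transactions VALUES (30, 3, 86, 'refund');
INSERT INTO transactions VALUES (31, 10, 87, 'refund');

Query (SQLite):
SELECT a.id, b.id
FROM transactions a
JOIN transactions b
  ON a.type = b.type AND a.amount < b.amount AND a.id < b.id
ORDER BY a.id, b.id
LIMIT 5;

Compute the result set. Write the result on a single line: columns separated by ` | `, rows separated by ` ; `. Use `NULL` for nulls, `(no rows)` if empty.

1 | 29 ; 4 | 5 ; 8 | 16 ; 30 | 31

Pairs (a,b) with same type, a.amount < b.amount, a.id < b.id.
type groups: debit:{1,29} fee:{15,21} refund:{8,16,30,31} transfer:{4,5}
Ordered by (a.id, b.id); first 5.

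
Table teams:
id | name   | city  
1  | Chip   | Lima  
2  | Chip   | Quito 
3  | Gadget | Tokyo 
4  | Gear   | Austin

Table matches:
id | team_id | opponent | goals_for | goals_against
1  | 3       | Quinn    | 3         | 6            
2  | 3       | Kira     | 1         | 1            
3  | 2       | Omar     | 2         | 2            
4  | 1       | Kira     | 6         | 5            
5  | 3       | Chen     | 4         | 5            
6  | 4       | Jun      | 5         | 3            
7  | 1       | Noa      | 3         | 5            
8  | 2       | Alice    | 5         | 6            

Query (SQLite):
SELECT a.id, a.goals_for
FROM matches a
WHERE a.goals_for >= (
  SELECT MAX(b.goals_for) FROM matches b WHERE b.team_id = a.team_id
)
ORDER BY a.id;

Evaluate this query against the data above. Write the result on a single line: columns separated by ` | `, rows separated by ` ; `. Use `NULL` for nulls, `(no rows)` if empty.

For each matches row a, compute MAX(goals_for) over rows sharing a.team_id.
Keep row a if a.goals_for >= that per-group MAX.
  team_id=1: MAX(goals_for) = 6
  team_id=2: MAX(goals_for) = 5
  team_id=3: MAX(goals_for) = 4
  team_id=4: MAX(goals_for) = 5

4 | 6 ; 5 | 4 ; 6 | 5 ; 8 | 5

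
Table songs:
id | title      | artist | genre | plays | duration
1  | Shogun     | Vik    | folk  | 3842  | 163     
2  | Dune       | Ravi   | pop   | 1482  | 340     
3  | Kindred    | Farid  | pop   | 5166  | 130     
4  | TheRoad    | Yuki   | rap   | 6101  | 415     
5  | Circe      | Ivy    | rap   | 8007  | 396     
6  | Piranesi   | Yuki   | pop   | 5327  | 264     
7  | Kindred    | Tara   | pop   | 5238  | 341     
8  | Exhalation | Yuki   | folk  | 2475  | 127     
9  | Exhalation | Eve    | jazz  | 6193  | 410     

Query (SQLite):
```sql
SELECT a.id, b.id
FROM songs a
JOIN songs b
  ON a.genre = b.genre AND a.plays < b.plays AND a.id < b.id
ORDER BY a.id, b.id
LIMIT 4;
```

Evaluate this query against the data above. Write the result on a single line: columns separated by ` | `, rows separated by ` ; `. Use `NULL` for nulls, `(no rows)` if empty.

2 | 3 ; 2 | 6 ; 2 | 7 ; 3 | 6

Pairs (a,b) with same genre, a.plays < b.plays, a.id < b.id.
genre groups: folk:{1,8} jazz:{9} pop:{2,3,6,7} rap:{4,5}
Ordered by (a.id, b.id); first 4.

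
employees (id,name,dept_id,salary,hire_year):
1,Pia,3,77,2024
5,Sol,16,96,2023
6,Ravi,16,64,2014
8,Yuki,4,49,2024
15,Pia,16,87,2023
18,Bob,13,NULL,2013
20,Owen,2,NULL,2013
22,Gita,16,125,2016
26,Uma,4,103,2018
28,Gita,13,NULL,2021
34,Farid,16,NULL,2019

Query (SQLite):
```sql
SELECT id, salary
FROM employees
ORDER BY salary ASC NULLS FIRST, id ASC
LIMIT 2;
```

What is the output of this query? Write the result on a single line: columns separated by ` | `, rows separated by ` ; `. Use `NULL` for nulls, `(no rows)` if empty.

Sort by salary asc, tiebreak id asc: (NULL, id=18), (NULL, id=20), (NULL, id=28), (NULL, id=34), (49, id=8) …. Take first 2.
NULLS FIRST: NULL salary rows go before all non-NULL rows (among themselves ordered by id asc).

18 | NULL ; 20 | NULL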